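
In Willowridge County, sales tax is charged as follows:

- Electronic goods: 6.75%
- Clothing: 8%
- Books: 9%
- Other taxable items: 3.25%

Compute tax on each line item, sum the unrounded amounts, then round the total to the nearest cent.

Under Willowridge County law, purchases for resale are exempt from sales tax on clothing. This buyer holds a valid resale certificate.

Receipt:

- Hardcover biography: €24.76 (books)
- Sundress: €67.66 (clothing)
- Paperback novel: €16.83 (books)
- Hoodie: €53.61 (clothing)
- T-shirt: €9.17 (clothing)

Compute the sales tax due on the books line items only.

€3.74

Hardcover biography €24.76: books → 9% → €2.2284
Paperback novel €16.83: books → 9% → €1.5147
Tax on books: unrounded sum = €3.7431 → €3.74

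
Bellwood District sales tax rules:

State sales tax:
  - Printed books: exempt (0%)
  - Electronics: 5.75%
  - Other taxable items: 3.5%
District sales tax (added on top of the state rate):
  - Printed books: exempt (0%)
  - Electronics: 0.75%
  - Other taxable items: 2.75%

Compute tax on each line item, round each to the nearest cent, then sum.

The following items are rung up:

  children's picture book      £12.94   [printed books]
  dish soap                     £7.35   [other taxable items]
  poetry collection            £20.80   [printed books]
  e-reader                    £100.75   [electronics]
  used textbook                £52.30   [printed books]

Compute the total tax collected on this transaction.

Children's picture book £12.94: printed books → 0% + 0% district = 0% → £0.00
Dish soap £7.35: other taxable items → 3.5% + 2.75% district = 6.25% → £0.46
Poetry collection £20.80: printed books → 0% + 0% district = 0% → £0.00
E-reader £100.75: electronics → 5.75% + 0.75% district = 6.5% → £6.55
Used textbook £52.30: printed books → 0% + 0% district = 0% → £0.00
Total tax = £0.46 + £6.55 = £7.01

£7.01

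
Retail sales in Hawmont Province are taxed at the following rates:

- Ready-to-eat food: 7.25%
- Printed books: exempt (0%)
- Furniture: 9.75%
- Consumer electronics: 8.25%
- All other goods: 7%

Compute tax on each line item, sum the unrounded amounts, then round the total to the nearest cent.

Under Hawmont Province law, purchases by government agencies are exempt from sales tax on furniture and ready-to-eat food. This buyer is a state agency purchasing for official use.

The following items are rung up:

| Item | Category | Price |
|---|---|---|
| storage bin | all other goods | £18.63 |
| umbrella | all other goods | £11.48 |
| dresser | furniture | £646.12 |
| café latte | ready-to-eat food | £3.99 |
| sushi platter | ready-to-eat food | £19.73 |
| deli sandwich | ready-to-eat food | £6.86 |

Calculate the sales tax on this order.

Storage bin £18.63: all other goods → 7% → £1.3041
Umbrella £11.48: all other goods → 7% → £0.8036
Dresser £646.12: furniture, buyer-exempt → 0% → £0.00
Café latte £3.99: ready-to-eat food, buyer-exempt → 0% → £0.00
Sushi platter £19.73: ready-to-eat food, buyer-exempt → 0% → £0.00
Deli sandwich £6.86: ready-to-eat food, buyer-exempt → 0% → £0.00
Unrounded tax sum = £2.1077 → £2.11

£2.11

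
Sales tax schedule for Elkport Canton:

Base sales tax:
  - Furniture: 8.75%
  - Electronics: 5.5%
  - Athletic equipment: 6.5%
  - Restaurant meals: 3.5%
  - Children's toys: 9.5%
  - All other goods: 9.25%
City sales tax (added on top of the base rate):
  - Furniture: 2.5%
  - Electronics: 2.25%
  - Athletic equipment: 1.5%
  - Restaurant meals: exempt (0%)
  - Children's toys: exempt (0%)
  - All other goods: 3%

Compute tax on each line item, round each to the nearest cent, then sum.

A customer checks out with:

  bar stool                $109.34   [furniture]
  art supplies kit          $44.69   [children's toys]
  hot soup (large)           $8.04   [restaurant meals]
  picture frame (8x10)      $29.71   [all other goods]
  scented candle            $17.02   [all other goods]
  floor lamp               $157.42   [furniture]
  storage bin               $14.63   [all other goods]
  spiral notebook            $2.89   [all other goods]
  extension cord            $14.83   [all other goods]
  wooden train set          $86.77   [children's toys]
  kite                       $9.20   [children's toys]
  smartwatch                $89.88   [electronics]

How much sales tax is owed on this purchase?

Bar stool $109.34: furniture → 8.75% + 2.5% city = 11.25% → $12.30
Art supplies kit $44.69: children's toys → 9.5% + 0% city = 9.5% → $4.25
Hot soup (large) $8.04: restaurant meals → 3.5% + 0% city = 3.5% → $0.28
Picture frame (8x10) $29.71: all other goods → 9.25% + 3% city = 12.25% → $3.64
Scented candle $17.02: all other goods → 9.25% + 3% city = 12.25% → $2.08
Floor lamp $157.42: furniture → 8.75% + 2.5% city = 11.25% → $17.71
Storage bin $14.63: all other goods → 9.25% + 3% city = 12.25% → $1.79
Spiral notebook $2.89: all other goods → 9.25% + 3% city = 12.25% → $0.35
Extension cord $14.83: all other goods → 9.25% + 3% city = 12.25% → $1.82
Wooden train set $86.77: children's toys → 9.5% + 0% city = 9.5% → $8.24
Kite $9.20: children's toys → 9.5% + 0% city = 9.5% → $0.87
Smartwatch $89.88: electronics → 5.5% + 2.25% city = 7.75% → $6.97
Total tax = $12.30 + $4.25 + $0.28 + $3.64 + $2.08 + $17.71 + $1.79 + $0.35 + $1.82 + $8.24 + $0.87 + $6.97 = $60.30

$60.30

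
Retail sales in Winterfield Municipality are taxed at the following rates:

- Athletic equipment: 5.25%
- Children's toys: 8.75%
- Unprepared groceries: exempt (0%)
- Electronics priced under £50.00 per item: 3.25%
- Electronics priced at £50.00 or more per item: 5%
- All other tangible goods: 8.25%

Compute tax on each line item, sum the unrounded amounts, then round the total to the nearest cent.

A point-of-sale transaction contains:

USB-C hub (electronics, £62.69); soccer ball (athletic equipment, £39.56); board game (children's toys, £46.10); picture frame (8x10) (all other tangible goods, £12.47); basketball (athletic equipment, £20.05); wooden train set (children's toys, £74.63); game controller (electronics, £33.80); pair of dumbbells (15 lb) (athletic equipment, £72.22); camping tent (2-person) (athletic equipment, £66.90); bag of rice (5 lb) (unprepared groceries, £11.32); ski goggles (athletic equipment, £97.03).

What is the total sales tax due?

USB-C hub £62.69: electronics, £50.00 or more → 5% → £3.1345
Soccer ball £39.56: athletic equipment → 5.25% → £2.0769
Board game £46.10: children's toys → 8.75% → £4.03375
Picture frame (8x10) £12.47: all other tangible goods → 8.25% → £1.028775
Basketball £20.05: athletic equipment → 5.25% → £1.052625
Wooden train set £74.63: children's toys → 8.75% → £6.530125
Game controller £33.80: electronics, under £50.00 → 3.25% → £1.0985
Pair of dumbbells (15 lb) £72.22: athletic equipment → 5.25% → £3.79155
Camping tent (2-person) £66.90: athletic equipment → 5.25% → £3.51225
Bag of rice (5 lb) £11.32: unprepared groceries → 0% → £0.00
Ski goggles £97.03: athletic equipment → 5.25% → £5.094075
Unrounded tax sum = £31.35305 → £31.35

£31.35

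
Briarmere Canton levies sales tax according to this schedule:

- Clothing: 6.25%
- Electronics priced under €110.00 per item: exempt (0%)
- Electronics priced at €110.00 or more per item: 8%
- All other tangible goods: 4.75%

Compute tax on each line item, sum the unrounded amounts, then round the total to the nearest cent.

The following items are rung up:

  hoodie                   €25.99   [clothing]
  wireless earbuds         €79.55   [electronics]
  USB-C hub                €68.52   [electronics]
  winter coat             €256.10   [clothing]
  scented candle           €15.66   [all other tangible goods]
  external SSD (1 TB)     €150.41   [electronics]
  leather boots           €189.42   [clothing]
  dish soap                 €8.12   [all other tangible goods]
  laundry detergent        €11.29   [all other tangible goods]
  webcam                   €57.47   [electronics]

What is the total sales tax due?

Hoodie €25.99: clothing → 6.25% → €1.624375
Wireless earbuds €79.55: electronics, under €110.00 → 0% → €0.00
USB-C hub €68.52: electronics, under €110.00 → 0% → €0.00
Winter coat €256.10: clothing → 6.25% → €16.00625
Scented candle €15.66: all other tangible goods → 4.75% → €0.74385
External SSD (1 TB) €150.41: electronics, €110.00 or more → 8% → €12.0328
Leather boots €189.42: clothing → 6.25% → €11.83875
Dish soap €8.12: all other tangible goods → 4.75% → €0.3857
Laundry detergent €11.29: all other tangible goods → 4.75% → €0.536275
Webcam €57.47: electronics, under €110.00 → 0% → €0.00
Unrounded tax sum = €43.168 → €43.17

€43.17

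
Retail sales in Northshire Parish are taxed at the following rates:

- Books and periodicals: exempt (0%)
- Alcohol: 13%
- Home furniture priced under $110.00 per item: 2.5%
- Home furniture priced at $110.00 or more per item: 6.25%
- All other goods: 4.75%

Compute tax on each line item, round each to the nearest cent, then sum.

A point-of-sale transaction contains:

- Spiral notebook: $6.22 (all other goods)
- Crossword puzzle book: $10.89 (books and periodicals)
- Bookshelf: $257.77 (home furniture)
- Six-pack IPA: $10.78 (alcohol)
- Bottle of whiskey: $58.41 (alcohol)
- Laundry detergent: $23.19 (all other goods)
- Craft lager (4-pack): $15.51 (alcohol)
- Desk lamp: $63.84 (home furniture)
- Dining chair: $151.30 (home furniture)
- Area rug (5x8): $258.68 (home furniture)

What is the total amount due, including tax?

$912.34

Spiral notebook $6.22: all other goods → 4.75% → $0.30
Crossword puzzle book $10.89: books and periodicals → 0% → $0.00
Bookshelf $257.77: home furniture, $110.00 or more → 6.25% → $16.11
Six-pack IPA $10.78: alcohol → 13% → $1.40
Bottle of whiskey $58.41: alcohol → 13% → $7.59
Laundry detergent $23.19: all other goods → 4.75% → $1.10
Craft lager (4-pack) $15.51: alcohol → 13% → $2.02
Desk lamp $63.84: home furniture, under $110.00 → 2.5% → $1.60
Dining chair $151.30: home furniture, $110.00 or more → 6.25% → $9.46
Area rug (5x8) $258.68: home furniture, $110.00 or more → 6.25% → $16.17
Subtotal = $856.59; tax = $55.75; total due = $912.34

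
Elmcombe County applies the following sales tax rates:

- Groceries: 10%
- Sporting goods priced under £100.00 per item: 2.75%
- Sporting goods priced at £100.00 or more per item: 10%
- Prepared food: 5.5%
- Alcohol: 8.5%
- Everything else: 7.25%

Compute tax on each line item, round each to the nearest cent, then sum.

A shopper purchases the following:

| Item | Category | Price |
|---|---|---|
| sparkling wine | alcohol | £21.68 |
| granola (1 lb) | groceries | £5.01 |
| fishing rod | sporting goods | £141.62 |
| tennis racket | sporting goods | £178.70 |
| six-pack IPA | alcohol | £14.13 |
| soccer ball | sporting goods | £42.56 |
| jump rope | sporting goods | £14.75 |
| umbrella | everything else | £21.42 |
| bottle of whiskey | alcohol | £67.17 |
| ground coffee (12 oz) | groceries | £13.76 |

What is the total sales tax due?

Sparkling wine £21.68: alcohol → 8.5% → £1.84
Granola (1 lb) £5.01: groceries → 10% → £0.50
Fishing rod £141.62: sporting goods, £100.00 or more → 10% → £14.16
Tennis racket £178.70: sporting goods, £100.00 or more → 10% → £17.87
Six-pack IPA £14.13: alcohol → 8.5% → £1.20
Soccer ball £42.56: sporting goods, under £100.00 → 2.75% → £1.17
Jump rope £14.75: sporting goods, under £100.00 → 2.75% → £0.41
Umbrella £21.42: everything else → 7.25% → £1.55
Bottle of whiskey £67.17: alcohol → 8.5% → £5.71
Ground coffee (12 oz) £13.76: groceries → 10% → £1.38
Total tax = £1.84 + £0.50 + £14.16 + £17.87 + £1.20 + £1.17 + £0.41 + £1.55 + £5.71 + £1.38 = £45.79

£45.79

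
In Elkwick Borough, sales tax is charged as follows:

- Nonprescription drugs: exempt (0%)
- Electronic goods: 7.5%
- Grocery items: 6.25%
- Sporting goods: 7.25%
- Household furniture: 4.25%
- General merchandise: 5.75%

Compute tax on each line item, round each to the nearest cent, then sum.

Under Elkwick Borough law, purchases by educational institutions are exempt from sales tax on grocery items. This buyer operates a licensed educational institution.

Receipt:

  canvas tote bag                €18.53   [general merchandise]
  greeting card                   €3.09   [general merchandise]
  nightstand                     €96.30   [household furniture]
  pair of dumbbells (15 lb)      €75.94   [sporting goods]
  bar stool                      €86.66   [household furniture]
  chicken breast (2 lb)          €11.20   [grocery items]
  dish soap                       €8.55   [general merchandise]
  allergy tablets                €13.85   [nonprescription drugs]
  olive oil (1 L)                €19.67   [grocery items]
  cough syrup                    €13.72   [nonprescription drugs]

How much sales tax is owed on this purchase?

Canvas tote bag €18.53: general merchandise → 5.75% → €1.07
Greeting card €3.09: general merchandise → 5.75% → €0.18
Nightstand €96.30: household furniture → 4.25% → €4.09
Pair of dumbbells (15 lb) €75.94: sporting goods → 7.25% → €5.51
Bar stool €86.66: household furniture → 4.25% → €3.68
Chicken breast (2 lb) €11.20: grocery items, buyer-exempt → 0% → €0.00
Dish soap €8.55: general merchandise → 5.75% → €0.49
Allergy tablets €13.85: nonprescription drugs → 0% → €0.00
Olive oil (1 L) €19.67: grocery items, buyer-exempt → 0% → €0.00
Cough syrup €13.72: nonprescription drugs → 0% → €0.00
Total tax = €1.07 + €0.18 + €4.09 + €5.51 + €3.68 + €0.49 = €15.02

€15.02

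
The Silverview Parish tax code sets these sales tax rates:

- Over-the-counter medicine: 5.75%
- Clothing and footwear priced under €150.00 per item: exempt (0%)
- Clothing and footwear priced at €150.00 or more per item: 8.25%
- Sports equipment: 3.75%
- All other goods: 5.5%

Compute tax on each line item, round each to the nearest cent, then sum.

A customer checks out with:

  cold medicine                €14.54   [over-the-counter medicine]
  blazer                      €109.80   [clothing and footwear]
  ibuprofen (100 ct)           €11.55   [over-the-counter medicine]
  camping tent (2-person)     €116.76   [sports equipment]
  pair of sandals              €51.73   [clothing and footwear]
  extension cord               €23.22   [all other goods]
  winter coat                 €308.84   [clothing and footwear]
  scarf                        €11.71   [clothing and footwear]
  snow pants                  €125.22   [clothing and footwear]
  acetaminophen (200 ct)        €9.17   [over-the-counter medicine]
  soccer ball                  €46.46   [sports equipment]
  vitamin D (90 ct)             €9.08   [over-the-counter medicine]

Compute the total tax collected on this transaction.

€35.43

Cold medicine €14.54: over-the-counter medicine → 5.75% → €0.84
Blazer €109.80: clothing and footwear, under €150.00 → 0% → €0.00
Ibuprofen (100 ct) €11.55: over-the-counter medicine → 5.75% → €0.66
Camping tent (2-person) €116.76: sports equipment → 3.75% → €4.38
Pair of sandals €51.73: clothing and footwear, under €150.00 → 0% → €0.00
Extension cord €23.22: all other goods → 5.5% → €1.28
Winter coat €308.84: clothing and footwear, €150.00 or more → 8.25% → €25.48
Scarf €11.71: clothing and footwear, under €150.00 → 0% → €0.00
Snow pants €125.22: clothing and footwear, under €150.00 → 0% → €0.00
Acetaminophen (200 ct) €9.17: over-the-counter medicine → 5.75% → €0.53
Soccer ball €46.46: sports equipment → 3.75% → €1.74
Vitamin D (90 ct) €9.08: over-the-counter medicine → 5.75% → €0.52
Total tax = €0.84 + €0.66 + €4.38 + €1.28 + €25.48 + €0.53 + €1.74 + €0.52 = €35.43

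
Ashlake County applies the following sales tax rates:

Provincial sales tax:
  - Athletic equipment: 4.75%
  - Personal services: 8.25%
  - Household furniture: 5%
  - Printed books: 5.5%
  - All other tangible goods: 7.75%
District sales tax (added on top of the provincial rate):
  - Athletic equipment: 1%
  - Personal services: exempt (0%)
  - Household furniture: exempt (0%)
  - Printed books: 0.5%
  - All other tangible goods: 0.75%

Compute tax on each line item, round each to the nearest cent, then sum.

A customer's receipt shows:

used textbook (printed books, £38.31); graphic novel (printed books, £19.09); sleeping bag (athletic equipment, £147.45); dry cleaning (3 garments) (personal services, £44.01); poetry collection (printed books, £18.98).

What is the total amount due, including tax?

Used textbook £38.31: printed books → 5.5% + 0.5% district = 6% → £2.30
Graphic novel £19.09: printed books → 5.5% + 0.5% district = 6% → £1.15
Sleeping bag £147.45: athletic equipment → 4.75% + 1% district = 5.75% → £8.48
Dry cleaning (3 garments) £44.01: personal services → 8.25% + 0% district = 8.25% → £3.63
Poetry collection £18.98: printed books → 5.5% + 0.5% district = 6% → £1.14
Subtotal = £267.84; tax = £16.70; total due = £284.54

£284.54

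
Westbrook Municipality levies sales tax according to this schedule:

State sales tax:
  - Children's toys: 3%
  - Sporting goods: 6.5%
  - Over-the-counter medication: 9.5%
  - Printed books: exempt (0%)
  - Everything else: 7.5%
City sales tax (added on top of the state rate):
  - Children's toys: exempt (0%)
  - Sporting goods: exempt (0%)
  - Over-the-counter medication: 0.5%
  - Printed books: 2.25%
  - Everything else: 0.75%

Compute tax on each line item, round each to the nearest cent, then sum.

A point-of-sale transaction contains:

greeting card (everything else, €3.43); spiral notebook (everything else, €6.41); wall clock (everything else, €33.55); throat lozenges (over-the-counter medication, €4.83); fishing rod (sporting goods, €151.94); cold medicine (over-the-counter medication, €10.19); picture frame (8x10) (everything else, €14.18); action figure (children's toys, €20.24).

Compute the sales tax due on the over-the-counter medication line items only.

€1.50

Throat lozenges €4.83: over-the-counter medication → 9.5% + 0.5% city = 10% → €0.48
Cold medicine €10.19: over-the-counter medication → 9.5% + 0.5% city = 10% → €1.02
Tax on over-the-counter medication = €0.48 + €1.02 = €1.50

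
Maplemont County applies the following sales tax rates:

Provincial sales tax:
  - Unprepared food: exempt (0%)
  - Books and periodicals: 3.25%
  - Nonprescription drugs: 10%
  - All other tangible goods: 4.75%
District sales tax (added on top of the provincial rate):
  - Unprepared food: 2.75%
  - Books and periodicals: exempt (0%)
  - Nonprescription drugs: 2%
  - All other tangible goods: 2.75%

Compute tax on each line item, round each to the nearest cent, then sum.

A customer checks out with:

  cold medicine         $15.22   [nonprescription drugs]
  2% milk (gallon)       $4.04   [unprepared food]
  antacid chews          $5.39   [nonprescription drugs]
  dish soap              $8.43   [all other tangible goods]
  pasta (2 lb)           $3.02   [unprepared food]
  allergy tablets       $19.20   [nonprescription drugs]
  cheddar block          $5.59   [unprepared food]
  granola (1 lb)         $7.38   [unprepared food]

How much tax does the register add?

Cold medicine $15.22: nonprescription drugs → 10% + 2% district = 12% → $1.83
2% milk (gallon) $4.04: unprepared food → 0% + 2.75% district = 2.75% → $0.11
Antacid chews $5.39: nonprescription drugs → 10% + 2% district = 12% → $0.65
Dish soap $8.43: all other tangible goods → 4.75% + 2.75% district = 7.5% → $0.63
Pasta (2 lb) $3.02: unprepared food → 0% + 2.75% district = 2.75% → $0.08
Allergy tablets $19.20: nonprescription drugs → 10% + 2% district = 12% → $2.30
Cheddar block $5.59: unprepared food → 0% + 2.75% district = 2.75% → $0.15
Granola (1 lb) $7.38: unprepared food → 0% + 2.75% district = 2.75% → $0.20
Total tax = $1.83 + $0.11 + $0.65 + $0.63 + $0.08 + $2.30 + $0.15 + $0.20 = $5.95

$5.95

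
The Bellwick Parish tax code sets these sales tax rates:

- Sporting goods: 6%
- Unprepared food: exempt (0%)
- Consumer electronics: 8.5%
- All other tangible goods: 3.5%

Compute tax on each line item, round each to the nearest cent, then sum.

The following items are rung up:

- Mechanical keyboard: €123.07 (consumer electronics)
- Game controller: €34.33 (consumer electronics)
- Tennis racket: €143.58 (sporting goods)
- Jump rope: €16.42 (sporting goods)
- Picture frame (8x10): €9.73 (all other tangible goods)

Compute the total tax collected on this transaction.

€23.32

Mechanical keyboard €123.07: consumer electronics → 8.5% → €10.46
Game controller €34.33: consumer electronics → 8.5% → €2.92
Tennis racket €143.58: sporting goods → 6% → €8.61
Jump rope €16.42: sporting goods → 6% → €0.99
Picture frame (8x10) €9.73: all other tangible goods → 3.5% → €0.34
Total tax = €10.46 + €2.92 + €8.61 + €0.99 + €0.34 = €23.32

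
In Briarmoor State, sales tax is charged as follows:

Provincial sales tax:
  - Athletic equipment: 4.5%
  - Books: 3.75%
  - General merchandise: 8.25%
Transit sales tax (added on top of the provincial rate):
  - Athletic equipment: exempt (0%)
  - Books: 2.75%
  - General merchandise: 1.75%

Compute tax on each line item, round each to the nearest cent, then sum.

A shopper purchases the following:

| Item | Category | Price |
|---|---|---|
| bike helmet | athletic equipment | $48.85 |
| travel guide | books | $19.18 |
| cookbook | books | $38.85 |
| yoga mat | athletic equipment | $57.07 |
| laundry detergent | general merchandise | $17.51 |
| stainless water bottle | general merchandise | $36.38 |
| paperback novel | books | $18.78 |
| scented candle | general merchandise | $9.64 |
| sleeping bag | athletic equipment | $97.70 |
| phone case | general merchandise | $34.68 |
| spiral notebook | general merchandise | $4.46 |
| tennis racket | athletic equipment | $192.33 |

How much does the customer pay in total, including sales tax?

Bike helmet $48.85: athletic equipment → 4.5% + 0% transit = 4.5% → $2.20
Travel guide $19.18: books → 3.75% + 2.75% transit = 6.5% → $1.25
Cookbook $38.85: books → 3.75% + 2.75% transit = 6.5% → $2.53
Yoga mat $57.07: athletic equipment → 4.5% + 0% transit = 4.5% → $2.57
Laundry detergent $17.51: general merchandise → 8.25% + 1.75% transit = 10% → $1.75
Stainless water bottle $36.38: general merchandise → 8.25% + 1.75% transit = 10% → $3.64
Paperback novel $18.78: books → 3.75% + 2.75% transit = 6.5% → $1.22
Scented candle $9.64: general merchandise → 8.25% + 1.75% transit = 10% → $0.96
Sleeping bag $97.70: athletic equipment → 4.5% + 0% transit = 4.5% → $4.40
Phone case $34.68: general merchandise → 8.25% + 1.75% transit = 10% → $3.47
Spiral notebook $4.46: general merchandise → 8.25% + 1.75% transit = 10% → $0.45
Tennis racket $192.33: athletic equipment → 4.5% + 0% transit = 4.5% → $8.65
Subtotal = $575.43; tax = $33.09; total due = $608.52

$608.52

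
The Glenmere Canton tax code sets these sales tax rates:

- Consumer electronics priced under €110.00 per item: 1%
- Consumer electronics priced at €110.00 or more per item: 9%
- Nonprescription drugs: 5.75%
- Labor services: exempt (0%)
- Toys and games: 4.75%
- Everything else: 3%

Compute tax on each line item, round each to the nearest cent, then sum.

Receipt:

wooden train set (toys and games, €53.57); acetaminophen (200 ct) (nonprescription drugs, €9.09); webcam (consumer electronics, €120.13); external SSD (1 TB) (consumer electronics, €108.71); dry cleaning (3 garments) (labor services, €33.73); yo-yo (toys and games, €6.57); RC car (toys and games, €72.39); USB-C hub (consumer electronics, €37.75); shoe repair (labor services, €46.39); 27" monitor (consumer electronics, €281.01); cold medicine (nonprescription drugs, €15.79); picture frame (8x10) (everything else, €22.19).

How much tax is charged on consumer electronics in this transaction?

€37.57

Webcam €120.13: consumer electronics, €110.00 or more → 9% → €10.81
External SSD (1 TB) €108.71: consumer electronics, under €110.00 → 1% → €1.09
USB-C hub €37.75: consumer electronics, under €110.00 → 1% → €0.38
27" monitor €281.01: consumer electronics, €110.00 or more → 9% → €25.29
Tax on consumer electronics = €10.81 + €1.09 + €0.38 + €25.29 = €37.57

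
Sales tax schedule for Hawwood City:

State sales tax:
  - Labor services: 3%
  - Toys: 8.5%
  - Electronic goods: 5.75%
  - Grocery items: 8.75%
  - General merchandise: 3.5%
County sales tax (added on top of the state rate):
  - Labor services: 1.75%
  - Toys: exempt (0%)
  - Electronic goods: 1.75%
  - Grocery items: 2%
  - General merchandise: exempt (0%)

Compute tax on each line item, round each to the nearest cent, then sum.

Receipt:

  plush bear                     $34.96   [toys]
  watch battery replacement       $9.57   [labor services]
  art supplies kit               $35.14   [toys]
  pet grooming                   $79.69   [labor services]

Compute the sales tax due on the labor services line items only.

Watch battery replacement $9.57: labor services → 3% + 1.75% county = 4.75% → $0.45
Pet grooming $79.69: labor services → 3% + 1.75% county = 4.75% → $3.79
Tax on labor services = $0.45 + $3.79 = $4.24

$4.24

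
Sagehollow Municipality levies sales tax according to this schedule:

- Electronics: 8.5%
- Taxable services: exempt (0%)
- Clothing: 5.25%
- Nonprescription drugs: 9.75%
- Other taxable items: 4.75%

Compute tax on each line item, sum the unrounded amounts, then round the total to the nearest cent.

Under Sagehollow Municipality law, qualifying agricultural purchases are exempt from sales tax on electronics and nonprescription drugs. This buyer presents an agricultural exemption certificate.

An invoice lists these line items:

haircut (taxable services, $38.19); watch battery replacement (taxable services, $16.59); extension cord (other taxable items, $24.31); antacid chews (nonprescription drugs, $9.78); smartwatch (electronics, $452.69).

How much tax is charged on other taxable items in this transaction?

Extension cord $24.31: other taxable items → 4.75% → $1.154725
Tax on other taxable items: unrounded sum = $1.154725 → $1.15

$1.15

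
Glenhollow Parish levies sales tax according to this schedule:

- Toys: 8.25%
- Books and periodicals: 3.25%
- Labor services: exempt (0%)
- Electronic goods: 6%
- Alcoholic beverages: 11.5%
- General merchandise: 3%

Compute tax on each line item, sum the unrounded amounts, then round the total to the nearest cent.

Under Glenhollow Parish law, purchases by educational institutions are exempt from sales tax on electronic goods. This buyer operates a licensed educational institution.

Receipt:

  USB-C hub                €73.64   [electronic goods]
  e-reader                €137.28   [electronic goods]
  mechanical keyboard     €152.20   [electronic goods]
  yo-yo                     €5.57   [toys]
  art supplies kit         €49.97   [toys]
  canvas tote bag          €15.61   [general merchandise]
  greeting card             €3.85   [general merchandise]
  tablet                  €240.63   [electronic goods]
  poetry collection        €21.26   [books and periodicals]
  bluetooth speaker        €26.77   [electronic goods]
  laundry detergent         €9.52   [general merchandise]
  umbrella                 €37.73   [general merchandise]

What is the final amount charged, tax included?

€781.30

USB-C hub €73.64: electronic goods, buyer-exempt → 0% → €0.00
E-reader €137.28: electronic goods, buyer-exempt → 0% → €0.00
Mechanical keyboard €152.20: electronic goods, buyer-exempt → 0% → €0.00
Yo-yo €5.57: toys → 8.25% → €0.459525
Art supplies kit €49.97: toys → 8.25% → €4.122525
Canvas tote bag €15.61: general merchandise → 3% → €0.4683
Greeting card €3.85: general merchandise → 3% → €0.1155
Tablet €240.63: electronic goods, buyer-exempt → 0% → €0.00
Poetry collection €21.26: books and periodicals → 3.25% → €0.69095
Bluetooth speaker €26.77: electronic goods, buyer-exempt → 0% → €0.00
Laundry detergent €9.52: general merchandise → 3% → €0.2856
Umbrella €37.73: general merchandise → 3% → €1.1319
Subtotal = €774.03; unrounded tax = €7.2743 → €7.27; total due = €781.30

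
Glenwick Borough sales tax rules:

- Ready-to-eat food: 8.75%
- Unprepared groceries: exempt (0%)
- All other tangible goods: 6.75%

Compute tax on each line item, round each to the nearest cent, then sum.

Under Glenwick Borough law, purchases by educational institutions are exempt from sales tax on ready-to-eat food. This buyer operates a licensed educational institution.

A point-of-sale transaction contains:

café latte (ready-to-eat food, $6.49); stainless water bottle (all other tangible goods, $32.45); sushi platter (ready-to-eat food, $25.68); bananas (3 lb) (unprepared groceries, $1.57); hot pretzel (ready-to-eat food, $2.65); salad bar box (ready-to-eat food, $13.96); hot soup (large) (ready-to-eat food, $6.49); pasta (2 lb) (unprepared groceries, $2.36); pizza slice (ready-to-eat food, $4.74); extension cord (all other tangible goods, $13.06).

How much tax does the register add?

Café latte $6.49: ready-to-eat food, buyer-exempt → 0% → $0.00
Stainless water bottle $32.45: all other tangible goods → 6.75% → $2.19
Sushi platter $25.68: ready-to-eat food, buyer-exempt → 0% → $0.00
Bananas (3 lb) $1.57: unprepared groceries → 0% → $0.00
Hot pretzel $2.65: ready-to-eat food, buyer-exempt → 0% → $0.00
Salad bar box $13.96: ready-to-eat food, buyer-exempt → 0% → $0.00
Hot soup (large) $6.49: ready-to-eat food, buyer-exempt → 0% → $0.00
Pasta (2 lb) $2.36: unprepared groceries → 0% → $0.00
Pizza slice $4.74: ready-to-eat food, buyer-exempt → 0% → $0.00
Extension cord $13.06: all other tangible goods → 6.75% → $0.88
Total tax = $2.19 + $0.88 = $3.07

$3.07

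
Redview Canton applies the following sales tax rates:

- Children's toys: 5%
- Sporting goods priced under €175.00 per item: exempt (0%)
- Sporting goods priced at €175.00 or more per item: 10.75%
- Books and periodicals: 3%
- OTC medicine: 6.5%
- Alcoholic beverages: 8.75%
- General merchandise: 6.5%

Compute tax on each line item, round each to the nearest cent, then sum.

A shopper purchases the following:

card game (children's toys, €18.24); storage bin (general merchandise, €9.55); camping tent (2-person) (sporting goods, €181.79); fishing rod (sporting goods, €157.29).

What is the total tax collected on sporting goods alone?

€19.54

Camping tent (2-person) €181.79: sporting goods, €175.00 or more → 10.75% → €19.54
Fishing rod €157.29: sporting goods, under €175.00 → 0% → €0.00
Tax on sporting goods = €19.54 + €0.00 = €19.54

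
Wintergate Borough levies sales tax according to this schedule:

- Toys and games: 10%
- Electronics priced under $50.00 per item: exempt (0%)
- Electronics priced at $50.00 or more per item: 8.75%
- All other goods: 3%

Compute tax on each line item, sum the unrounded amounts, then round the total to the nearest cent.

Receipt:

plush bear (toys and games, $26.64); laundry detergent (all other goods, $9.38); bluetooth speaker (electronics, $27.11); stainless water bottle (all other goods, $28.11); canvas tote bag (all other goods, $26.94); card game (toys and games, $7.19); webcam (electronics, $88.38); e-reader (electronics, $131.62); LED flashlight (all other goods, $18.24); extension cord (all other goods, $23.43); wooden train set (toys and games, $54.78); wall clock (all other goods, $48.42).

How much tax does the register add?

$32.75

Plush bear $26.64: toys and games → 10% → $2.664
Laundry detergent $9.38: all other goods → 3% → $0.2814
Bluetooth speaker $27.11: electronics, under $50.00 → 0% → $0.00
Stainless water bottle $28.11: all other goods → 3% → $0.8433
Canvas tote bag $26.94: all other goods → 3% → $0.8082
Card game $7.19: toys and games → 10% → $0.719
Webcam $88.38: electronics, $50.00 or more → 8.75% → $7.73325
E-reader $131.62: electronics, $50.00 or more → 8.75% → $11.51675
LED flashlight $18.24: all other goods → 3% → $0.5472
Extension cord $23.43: all other goods → 3% → $0.7029
Wooden train set $54.78: toys and games → 10% → $5.478
Wall clock $48.42: all other goods → 3% → $1.4526
Unrounded tax sum = $32.7466 → $32.75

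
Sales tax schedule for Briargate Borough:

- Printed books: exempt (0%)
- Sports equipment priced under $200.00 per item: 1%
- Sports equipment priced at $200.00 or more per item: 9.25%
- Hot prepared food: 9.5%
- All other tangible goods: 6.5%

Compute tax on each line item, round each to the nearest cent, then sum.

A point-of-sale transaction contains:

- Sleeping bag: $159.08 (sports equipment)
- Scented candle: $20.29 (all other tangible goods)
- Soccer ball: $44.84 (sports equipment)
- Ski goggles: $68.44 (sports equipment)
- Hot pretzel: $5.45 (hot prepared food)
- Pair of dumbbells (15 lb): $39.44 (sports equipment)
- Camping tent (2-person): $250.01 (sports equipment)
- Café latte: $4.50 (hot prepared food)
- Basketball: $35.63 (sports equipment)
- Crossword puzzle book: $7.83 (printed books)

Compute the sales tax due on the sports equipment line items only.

Sleeping bag $159.08: sports equipment, under $200.00 → 1% → $1.59
Soccer ball $44.84: sports equipment, under $200.00 → 1% → $0.45
Ski goggles $68.44: sports equipment, under $200.00 → 1% → $0.68
Pair of dumbbells (15 lb) $39.44: sports equipment, under $200.00 → 1% → $0.39
Camping tent (2-person) $250.01: sports equipment, $200.00 or more → 9.25% → $23.13
Basketball $35.63: sports equipment, under $200.00 → 1% → $0.36
Tax on sports equipment = $1.59 + $0.45 + $0.68 + $0.39 + $23.13 + $0.36 = $26.60

$26.60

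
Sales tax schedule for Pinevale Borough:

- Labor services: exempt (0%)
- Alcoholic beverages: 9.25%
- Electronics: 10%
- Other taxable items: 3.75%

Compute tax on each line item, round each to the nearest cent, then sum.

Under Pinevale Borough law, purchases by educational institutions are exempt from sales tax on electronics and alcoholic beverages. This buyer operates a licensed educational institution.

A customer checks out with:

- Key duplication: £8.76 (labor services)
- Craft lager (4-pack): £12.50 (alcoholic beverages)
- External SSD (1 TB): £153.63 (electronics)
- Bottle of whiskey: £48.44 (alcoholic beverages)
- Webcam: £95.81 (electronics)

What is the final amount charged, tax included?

Key duplication £8.76: labor services → 0% → £0.00
Craft lager (4-pack) £12.50: alcoholic beverages, buyer-exempt → 0% → £0.00
External SSD (1 TB) £153.63: electronics, buyer-exempt → 0% → £0.00
Bottle of whiskey £48.44: alcoholic beverages, buyer-exempt → 0% → £0.00
Webcam £95.81: electronics, buyer-exempt → 0% → £0.00
Subtotal = £319.14; tax = £0.00; total due = £319.14

£319.14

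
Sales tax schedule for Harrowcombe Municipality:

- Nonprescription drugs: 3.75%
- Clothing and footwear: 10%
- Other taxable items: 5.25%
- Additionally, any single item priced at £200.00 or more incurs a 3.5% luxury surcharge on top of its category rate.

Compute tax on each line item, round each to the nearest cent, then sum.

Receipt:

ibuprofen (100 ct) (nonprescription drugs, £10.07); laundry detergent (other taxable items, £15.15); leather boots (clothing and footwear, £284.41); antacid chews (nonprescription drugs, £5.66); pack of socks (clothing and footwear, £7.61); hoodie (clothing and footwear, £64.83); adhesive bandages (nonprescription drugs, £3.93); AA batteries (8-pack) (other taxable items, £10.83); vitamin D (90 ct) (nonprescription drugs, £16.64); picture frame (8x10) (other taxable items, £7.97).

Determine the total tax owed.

Ibuprofen (100 ct) £10.07: nonprescription drugs → 3.75% → £0.38
Laundry detergent £15.15: other taxable items → 5.25% → £0.80
Leather boots £284.41: clothing and footwear → 10% + 3.5% surcharge = 13.5% → £38.40
Antacid chews £5.66: nonprescription drugs → 3.75% → £0.21
Pack of socks £7.61: clothing and footwear → 10% → £0.76
Hoodie £64.83: clothing and footwear → 10% → £6.48
Adhesive bandages £3.93: nonprescription drugs → 3.75% → £0.15
AA batteries (8-pack) £10.83: other taxable items → 5.25% → £0.57
Vitamin D (90 ct) £16.64: nonprescription drugs → 3.75% → £0.62
Picture frame (8x10) £7.97: other taxable items → 5.25% → £0.42
Total tax = £0.38 + £0.80 + £38.40 + £0.21 + £0.76 + £6.48 + £0.15 + £0.57 + £0.62 + £0.42 = £48.79

£48.79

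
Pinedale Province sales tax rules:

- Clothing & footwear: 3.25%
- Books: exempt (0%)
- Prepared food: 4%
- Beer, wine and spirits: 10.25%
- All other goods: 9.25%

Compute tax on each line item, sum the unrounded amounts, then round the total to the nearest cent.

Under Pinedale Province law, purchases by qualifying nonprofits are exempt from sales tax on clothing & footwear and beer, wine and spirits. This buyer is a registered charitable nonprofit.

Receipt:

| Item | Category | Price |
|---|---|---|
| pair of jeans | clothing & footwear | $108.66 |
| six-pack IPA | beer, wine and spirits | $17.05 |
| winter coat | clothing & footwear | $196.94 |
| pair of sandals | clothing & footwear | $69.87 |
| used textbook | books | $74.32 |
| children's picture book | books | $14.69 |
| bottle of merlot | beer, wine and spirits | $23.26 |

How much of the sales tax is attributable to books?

Used textbook $74.32: books → 0% → $0.00
Children's picture book $14.69: books → 0% → $0.00
Tax on books: unrounded sum = $0.00 → $0.00

$0.00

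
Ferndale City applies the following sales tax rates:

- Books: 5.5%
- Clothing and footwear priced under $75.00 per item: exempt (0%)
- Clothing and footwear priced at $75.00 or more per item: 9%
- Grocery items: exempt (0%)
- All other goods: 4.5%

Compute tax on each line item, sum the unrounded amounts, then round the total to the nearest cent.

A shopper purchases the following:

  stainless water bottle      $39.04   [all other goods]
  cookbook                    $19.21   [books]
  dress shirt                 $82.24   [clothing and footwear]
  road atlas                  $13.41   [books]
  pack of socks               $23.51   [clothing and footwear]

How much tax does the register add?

Stainless water bottle $39.04: all other goods → 4.5% → $1.7568
Cookbook $19.21: books → 5.5% → $1.05655
Dress shirt $82.24: clothing and footwear, $75.00 or more → 9% → $7.4016
Road atlas $13.41: books → 5.5% → $0.73755
Pack of socks $23.51: clothing and footwear, under $75.00 → 0% → $0.00
Unrounded tax sum = $10.9525 → $10.95

$10.95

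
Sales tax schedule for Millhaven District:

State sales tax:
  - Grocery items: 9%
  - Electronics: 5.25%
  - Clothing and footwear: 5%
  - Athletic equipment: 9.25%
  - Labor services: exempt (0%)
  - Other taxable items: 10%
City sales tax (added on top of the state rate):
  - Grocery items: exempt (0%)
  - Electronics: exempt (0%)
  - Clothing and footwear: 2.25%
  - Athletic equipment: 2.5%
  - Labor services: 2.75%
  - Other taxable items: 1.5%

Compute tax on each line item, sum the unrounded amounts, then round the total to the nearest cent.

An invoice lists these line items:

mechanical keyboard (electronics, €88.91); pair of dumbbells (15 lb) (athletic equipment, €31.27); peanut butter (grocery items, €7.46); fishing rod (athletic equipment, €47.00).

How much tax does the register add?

Mechanical keyboard €88.91: electronics → 5.25% + 0% city = 5.25% → €4.667775
Pair of dumbbells (15 lb) €31.27: athletic equipment → 9.25% + 2.5% city = 11.75% → €3.674225
Peanut butter €7.46: grocery items → 9% + 0% city = 9% → €0.6714
Fishing rod €47.00: athletic equipment → 9.25% + 2.5% city = 11.75% → €5.5225
Unrounded tax sum = €14.5359 → €14.54

€14.54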